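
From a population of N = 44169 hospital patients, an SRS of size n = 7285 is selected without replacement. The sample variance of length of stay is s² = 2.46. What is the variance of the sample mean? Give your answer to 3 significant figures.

Under SRS without replacement, Var(ȳ) = (1 − f)·s²/n with f = n/N = 7285/44169 = 0.16493468.
Var(ȳ) = (1 − 0.16493468)·2.46/7285 = 0.83506532·3.3768016 × 10^-4 = 2.8198499 × 10^-4.

2.82 × 10^-4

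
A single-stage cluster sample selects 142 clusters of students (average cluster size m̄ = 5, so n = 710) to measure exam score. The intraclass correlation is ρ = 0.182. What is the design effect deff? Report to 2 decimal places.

deff = 1 + (5 − 1)·0.182 = 1 + 0.728 = 1.728.

1.73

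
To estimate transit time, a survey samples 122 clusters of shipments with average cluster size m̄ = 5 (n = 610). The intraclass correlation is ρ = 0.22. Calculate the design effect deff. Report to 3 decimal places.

1.880

deff = 1 + (5 − 1)·0.22 = 1 + 0.88 = 1.88.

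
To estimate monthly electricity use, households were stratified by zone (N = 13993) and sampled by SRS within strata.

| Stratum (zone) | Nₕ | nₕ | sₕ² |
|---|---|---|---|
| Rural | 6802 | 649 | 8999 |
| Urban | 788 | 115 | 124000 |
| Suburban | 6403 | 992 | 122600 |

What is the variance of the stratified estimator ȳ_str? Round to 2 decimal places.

Var(ȳ_str) = Σₕ Wₕ²(1 − fₕ)sₕ²/nₕ with Wₕ = Nₕ/N, N = 13993.
Rural: Wₕ = 0.48610019; term = 0.48610019²·(1 − 0.09541311)·8999/649 = 2.9638173.
Urban: Wₕ = 0.05631387; term = 0.05631387²·(1 − 0.14593909)·124000/115 = 2.9204075.
Suburban: Wₕ = 0.45758594; term = 0.45758594²·(1 − 0.15492738)·122600/992 = 21.868458.
Sum = 27.752683.

27.75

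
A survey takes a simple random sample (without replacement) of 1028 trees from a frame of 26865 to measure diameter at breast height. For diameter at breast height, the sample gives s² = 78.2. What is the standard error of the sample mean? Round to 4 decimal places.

0.2705

Under SRS without replacement, Var(ȳ) = (1 − f)·s²/n with f = n/N = 1028/26865 = 0.03826540.
Var(ȳ) = (1 − 0.03826540)·78.2/1028 = 0.96173460·0.076070039 = 0.073159188.
SE(ȳ) = √(0.073159188) = 0.2705.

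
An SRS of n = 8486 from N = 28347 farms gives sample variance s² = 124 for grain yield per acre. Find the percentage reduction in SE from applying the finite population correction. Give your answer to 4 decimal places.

f = n/N = 8486/28347 = 0.29936148.
SE_no-fpc = √(s²/n) = 0.12088136; SE_fpc = √((1−f)s²/n) = 0.10118272.
Ratio = √(1−f) = 0.83704153. Reduction = 100·(1 − 0.83704153) = 16.2958%.

16.2958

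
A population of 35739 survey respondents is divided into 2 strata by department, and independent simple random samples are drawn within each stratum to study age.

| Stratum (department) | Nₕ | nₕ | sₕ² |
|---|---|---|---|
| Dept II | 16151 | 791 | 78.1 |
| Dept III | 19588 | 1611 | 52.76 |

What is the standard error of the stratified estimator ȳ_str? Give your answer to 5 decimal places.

0.16795

Var(ȳ_str) = Σₕ Wₕ²(1 − fₕ)sₕ²/nₕ with Wₕ = Nₕ/N, N = 35739.
Dept II: Wₕ = 0.45191527; term = 0.45191527²·(1 − 0.04897530)·78.1/791 = 0.019176988.
Dept III: Wₕ = 0.54808473; term = 0.54808473²·(1 − 0.08224423)·52.76/1611 = 0.0090288361.
Sum = 0.028205824.
SE = √(0.028205824) = 0.16795.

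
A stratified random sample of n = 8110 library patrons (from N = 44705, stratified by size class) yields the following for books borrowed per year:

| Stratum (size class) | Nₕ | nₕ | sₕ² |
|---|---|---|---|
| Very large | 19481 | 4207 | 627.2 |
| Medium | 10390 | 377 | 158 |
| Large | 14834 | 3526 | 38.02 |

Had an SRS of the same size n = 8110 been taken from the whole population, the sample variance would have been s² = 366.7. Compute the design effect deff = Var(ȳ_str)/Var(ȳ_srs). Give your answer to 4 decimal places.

Var(ȳ_str) = Σ Wₕ²(1−fₕ)sₕ²/nₕ with Wₕ = Nₕ/44705:
  Very large: (19481/44705)²·(1−4207/19481)·627.2/4207 = 0.022196545
  Medium: (10390/44705)²·(1−377/10390)·158/377 = 0.021816411
  Large: (14834/44705)²·(1−3526/14834)·38.02/3526 = 9.050273 × 10^-4
  → Var(ȳ_str) = 0.044917983.
Var(ȳ_srs) = (1 − 8110/44705)·366.7/8110 = 0.037013121.
deff = 0.044917983 / 0.037013121 = 1.2136.

1.2136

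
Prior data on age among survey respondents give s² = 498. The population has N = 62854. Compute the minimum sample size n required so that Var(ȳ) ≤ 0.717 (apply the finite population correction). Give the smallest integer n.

687

Without fpc, n₀ = s²/D = 498/0.717 = 694.5607.
With fpc, (1 − n/N)·s²/n ≤ D requires n ≥ n₀/(1 + n₀/N) = 694.5607/(1 + 694.5607/62854) = 686.9694.
Rounding up, n = 687.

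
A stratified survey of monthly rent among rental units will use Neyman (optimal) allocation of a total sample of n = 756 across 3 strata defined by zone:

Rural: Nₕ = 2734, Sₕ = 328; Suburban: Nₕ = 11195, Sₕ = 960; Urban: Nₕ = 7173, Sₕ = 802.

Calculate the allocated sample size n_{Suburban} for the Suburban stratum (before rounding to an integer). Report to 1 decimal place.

Neyman allocation: nₕ = n·NₕSₕ / Σⱼ NⱼSⱼ.
Σ NⱼSⱼ = 2734·328 + 11195·960 + 7173·802 = 1.7396698 × 10^7.
n_{Suburban} = 756·11195·960 / (1.7396698 × 10^7) = 467.0.

467.0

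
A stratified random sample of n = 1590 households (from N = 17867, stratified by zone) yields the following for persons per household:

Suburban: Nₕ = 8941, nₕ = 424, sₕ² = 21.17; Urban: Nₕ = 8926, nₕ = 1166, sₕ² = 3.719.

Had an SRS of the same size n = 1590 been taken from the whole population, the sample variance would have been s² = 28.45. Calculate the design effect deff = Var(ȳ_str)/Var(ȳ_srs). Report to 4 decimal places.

0.7731

Var(ȳ_str) = Σ Wₕ²(1−fₕ)sₕ²/nₕ with Wₕ = Nₕ/17867:
  Suburban: (8941/17867)²·(1−424/8941)·21.17/424 = 0.011910348
  Urban: (8926/17867)²·(1−1166/8926)·3.719/1166 = 6.9205874 × 10^-4
  → Var(ȳ_str) = 0.012602407.
Var(ȳ_srs) = (1 − 1590/17867)·28.45/1590 = 0.016300761.
deff = 0.012602407 / 0.016300761 = 0.7731.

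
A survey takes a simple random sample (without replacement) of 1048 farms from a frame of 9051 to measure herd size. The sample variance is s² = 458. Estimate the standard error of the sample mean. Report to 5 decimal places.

Under SRS without replacement, Var(ȳ) = (1 − f)·s²/n with f = n/N = 1048/9051 = 0.11578831.
Var(ȳ) = (1 − 0.11578831)·458/1048 = 0.88421169·0.4370229 = 0.38642076.
SE(ȳ) = √(0.38642076) = 0.62163.

0.62163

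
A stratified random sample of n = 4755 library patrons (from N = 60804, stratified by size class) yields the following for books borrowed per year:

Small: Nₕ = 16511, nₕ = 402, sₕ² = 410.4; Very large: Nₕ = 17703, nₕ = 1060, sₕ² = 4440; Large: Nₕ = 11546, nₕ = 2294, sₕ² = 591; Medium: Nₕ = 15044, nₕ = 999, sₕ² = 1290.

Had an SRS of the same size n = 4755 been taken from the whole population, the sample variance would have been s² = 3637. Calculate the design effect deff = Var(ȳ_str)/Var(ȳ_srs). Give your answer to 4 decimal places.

0.6928

Var(ȳ_str) = Σ Wₕ²(1−fₕ)sₕ²/nₕ with Wₕ = Nₕ/60804:
  Small: (16511/60804)²·(1−402/16511)·410.4/402 = 0.073444446
  Very large: (17703/60804)²·(1−1060/17703)·4440/1060 = 0.33380381
  Large: (11546/60804)²·(1−2294/11546)·591/2294 = 0.0074438385
  Medium: (15044/60804)²·(1−999/15044)·1290/999 = 0.073798068
  → Var(ȳ_str) = 0.48849016.
Var(ȳ_srs) = (1 − 4755/60804)·3637/4755 = 0.70506393.
deff = 0.48849016 / 0.70506393 = 0.6928.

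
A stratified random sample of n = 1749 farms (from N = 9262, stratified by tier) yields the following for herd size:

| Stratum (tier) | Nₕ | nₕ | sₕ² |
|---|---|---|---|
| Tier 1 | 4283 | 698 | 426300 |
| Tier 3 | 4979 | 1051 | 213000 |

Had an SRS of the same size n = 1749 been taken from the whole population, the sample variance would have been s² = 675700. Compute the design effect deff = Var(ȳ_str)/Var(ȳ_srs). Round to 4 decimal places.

0.4963

Var(ȳ_str) = Σ Wₕ²(1−fₕ)sₕ²/nₕ with Wₕ = Nₕ/9262:
  Tier 1: (4283/9262)²·(1−698/4283)·426300/698 = 109.31697
  Tier 3: (4979/9262)²·(1−1051/4979)·213000/1051 = 46.204145
  → Var(ȳ_str) = 155.52112.
Var(ȳ_srs) = (1 − 1749/9262)·675700/1749 = 313.38104.
deff = 155.52112 / 313.38104 = 0.4963.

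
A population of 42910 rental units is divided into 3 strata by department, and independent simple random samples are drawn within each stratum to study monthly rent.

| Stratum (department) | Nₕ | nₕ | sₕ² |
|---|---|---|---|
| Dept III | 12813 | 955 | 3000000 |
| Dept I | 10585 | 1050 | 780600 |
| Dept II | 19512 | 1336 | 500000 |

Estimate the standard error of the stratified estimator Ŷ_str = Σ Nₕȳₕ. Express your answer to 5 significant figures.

827680

Var(Ŷ_str) = Σₕ Nₕ²(1 − fₕ)sₕ²/nₕ.
Dept III: 12813²·(1 − 955/12813)·3000000/955 = 4.772876 × 10^11.
Dept I: 10585²·(1 − 1050/10585)·780600/1050 = 7.503274 × 10^10.
Dept II: 19512²·(1 − 1336/19512)·500000/1336 = 1.3272834 × 10^11.
Sum = 6.8504868 × 10^11.
SE = √(6.8504868 × 10^11) = 827680.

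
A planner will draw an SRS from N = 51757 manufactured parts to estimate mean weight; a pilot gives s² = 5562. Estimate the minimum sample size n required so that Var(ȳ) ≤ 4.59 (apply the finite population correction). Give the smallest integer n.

1185

Without fpc, n₀ = s²/D = 5562/4.59 = 1211.7647.
With fpc, (1 − n/N)·s²/n ≤ D requires n ≥ n₀/(1 + n₀/N) = 1211.7647/(1 + 1211.7647/51757) = 1184.0432.
Rounding up, n = 1185.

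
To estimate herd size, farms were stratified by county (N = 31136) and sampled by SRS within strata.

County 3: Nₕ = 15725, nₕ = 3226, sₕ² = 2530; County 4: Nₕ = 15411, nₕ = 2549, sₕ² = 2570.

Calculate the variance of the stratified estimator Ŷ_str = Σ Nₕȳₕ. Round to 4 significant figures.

Var(Ŷ_str) = Σₕ Nₕ²(1 − fₕ)sₕ²/nₕ.
County 3: 15725²·(1 − 3226/15725)·2530/3226 = 1.5414239 × 10^8.
County 4: 15411²·(1 − 2549/15411)·2570/2549 = 1.9984929 × 10^8.
Sum = 3.5399168 × 10^8.

3.540 × 10^8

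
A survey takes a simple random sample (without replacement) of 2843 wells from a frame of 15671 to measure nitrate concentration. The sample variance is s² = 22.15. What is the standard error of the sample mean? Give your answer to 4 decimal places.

Under SRS without replacement, Var(ȳ) = (1 − f)·s²/n with f = n/N = 2843/15671 = 0.18141791.
Var(ȳ) = (1 − 0.18141791)·22.15/2843 = 0.81858209·0.0077910658 = 0.0063776269.
SE(ȳ) = √(0.0063776269) = 0.0799.

0.0799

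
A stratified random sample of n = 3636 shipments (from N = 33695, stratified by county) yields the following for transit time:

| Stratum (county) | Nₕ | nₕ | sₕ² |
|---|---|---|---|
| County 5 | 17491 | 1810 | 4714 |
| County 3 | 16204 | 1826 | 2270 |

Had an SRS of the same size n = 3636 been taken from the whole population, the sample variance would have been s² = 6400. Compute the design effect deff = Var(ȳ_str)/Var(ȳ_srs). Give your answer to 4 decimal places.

Var(ȳ_str) = Σ Wₕ²(1−fₕ)sₕ²/nₕ with Wₕ = Nₕ/33695:
  County 5: (17491/33695)²·(1−1810/17491)·4714/1810 = 0.62917068
  County 3: (16204/33695)²·(1−1826/16204)·2270/1826 = 0.25510259
  → Var(ȳ_str) = 0.88427327.
Var(ȳ_srs) = (1 − 3636/33695)·6400/3636 = 1.5702369.
deff = 0.88427327 / 1.5702369 = 0.5631.

0.5631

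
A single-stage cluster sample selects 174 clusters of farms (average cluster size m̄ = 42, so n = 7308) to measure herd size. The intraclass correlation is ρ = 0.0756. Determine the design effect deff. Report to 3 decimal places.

deff = 1 + (42 − 1)·0.0756 = 1 + 3.0996 = 4.0996.

4.100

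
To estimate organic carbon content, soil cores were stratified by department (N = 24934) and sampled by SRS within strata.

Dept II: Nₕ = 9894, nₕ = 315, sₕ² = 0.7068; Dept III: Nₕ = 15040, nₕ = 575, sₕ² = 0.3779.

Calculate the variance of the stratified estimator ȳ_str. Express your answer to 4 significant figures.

5.720 × 10^-4

Var(ȳ_str) = Σₕ Wₕ²(1 − fₕ)sₕ²/nₕ with Wₕ = Nₕ/N, N = 24934.
Dept II: Wₕ = 0.39680757; term = 0.39680757²·(1 − 0.03183748)·0.7068/315 = 3.4205359 × 10^-4.
Dept III: Wₕ = 0.60319243; term = 0.60319243²·(1 − 0.03823138)·0.3779/575 = 2.2998071 × 10^-4.
Sum = 5.720343 × 10^-4.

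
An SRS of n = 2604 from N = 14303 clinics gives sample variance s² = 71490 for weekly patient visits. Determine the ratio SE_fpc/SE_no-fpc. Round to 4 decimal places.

0.9044

f = n/N = 2604/14303 = 0.18205971.
SE_no-fpc = √(s²/n) = 5.2396486; SE_fpc = √((1−f)s²/n) = 4.7387409.
Ratio = √(1−f) = 0.90440052.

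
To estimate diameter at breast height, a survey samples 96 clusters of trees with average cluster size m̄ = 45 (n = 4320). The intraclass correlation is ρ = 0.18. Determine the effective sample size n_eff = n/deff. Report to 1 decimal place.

484.3

deff = 1 + (45 − 1)·0.18 = 1 + 7.92 = 8.92.
n_eff = 4320 / 8.92 = 484.3.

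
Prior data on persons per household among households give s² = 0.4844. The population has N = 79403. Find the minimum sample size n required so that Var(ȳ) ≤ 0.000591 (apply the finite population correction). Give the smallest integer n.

812

Without fpc, n₀ = s²/D = 0.4844/0.000591 = 819.6277.
With fpc, (1 − n/N)·s²/n ≤ D requires n ≥ n₀/(1 + n₀/N) = 819.6277/(1 + 819.6277/79403) = 811.2536.
Rounding up, n = 812.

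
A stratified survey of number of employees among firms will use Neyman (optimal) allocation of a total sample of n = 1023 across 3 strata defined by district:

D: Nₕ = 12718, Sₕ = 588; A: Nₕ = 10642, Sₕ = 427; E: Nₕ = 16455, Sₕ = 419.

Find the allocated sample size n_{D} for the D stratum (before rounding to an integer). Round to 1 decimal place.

Neyman allocation: nₕ = n·NₕSₕ / Σⱼ NⱼSⱼ.
Σ NⱼSⱼ = 12718·588 + 10642·427 + 16455·419 = 1.8916963 × 10^7.
n_{D} = 1023·12718·588 / (1.8916963 × 10^7) = 404.4.

404.4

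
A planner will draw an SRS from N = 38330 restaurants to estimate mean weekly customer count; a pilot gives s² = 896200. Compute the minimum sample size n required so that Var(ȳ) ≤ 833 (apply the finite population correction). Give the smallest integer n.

1047

Without fpc, n₀ = s²/D = 896200/833 = 1075.8703.
With fpc, (1 − n/N)·s²/n ≤ D requires n ≥ n₀/(1 + n₀/N) = 1075.8703/(1 + 1075.8703/38330) = 1046.4966.
Rounding up, n = 1047.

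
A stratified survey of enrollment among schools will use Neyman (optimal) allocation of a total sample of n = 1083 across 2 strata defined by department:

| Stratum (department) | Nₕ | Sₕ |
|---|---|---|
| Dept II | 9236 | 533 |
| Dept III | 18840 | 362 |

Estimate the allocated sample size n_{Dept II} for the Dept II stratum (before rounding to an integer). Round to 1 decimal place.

Neyman allocation: nₕ = n·NₕSₕ / Σⱼ NⱼSⱼ.
Σ NⱼSⱼ = 9236·533 + 18840·362 = 1.1742868 × 10^7.
n_{Dept II} = 1083·9236·533 / (1.1742868 × 10^7) = 454.0.

454.0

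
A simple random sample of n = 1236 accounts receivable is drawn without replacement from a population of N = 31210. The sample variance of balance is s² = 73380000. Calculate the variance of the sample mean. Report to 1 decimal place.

57017.8

Under SRS without replacement, Var(ȳ) = (1 − f)·s²/n with f = n/N = 1236/31210 = 0.03960269.
Var(ȳ) = (1 − 0.03960269)·73380000/1236 = 0.96039731·59368.932 = 57017.763.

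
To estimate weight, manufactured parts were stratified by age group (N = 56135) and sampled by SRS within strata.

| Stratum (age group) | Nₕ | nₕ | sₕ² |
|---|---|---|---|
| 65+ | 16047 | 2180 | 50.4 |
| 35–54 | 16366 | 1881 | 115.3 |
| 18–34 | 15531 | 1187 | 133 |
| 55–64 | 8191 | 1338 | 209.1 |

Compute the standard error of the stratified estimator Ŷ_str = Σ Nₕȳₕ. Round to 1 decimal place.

Var(Ŷ_str) = Σₕ Nₕ²(1 − fₕ)sₕ²/nₕ.
65+: 16047²·(1 − 2180/16047)·50.4/2180 = 5.1445858 × 10^6.
35–54: 16366²·(1 − 1881/16366)·115.3/1881 = 1.4531203 × 10^7.
18–34: 15531²·(1 − 1187/15531)·133/1187 = 2.4961496 × 10^7.
55–64: 8191²·(1 − 1338/8191)·209.1/1338 = 8.7723425 × 10^6.
Sum = 5.3409627 × 10^7.
SE = √(5.3409627 × 10^7) = 7308.2.

7308.2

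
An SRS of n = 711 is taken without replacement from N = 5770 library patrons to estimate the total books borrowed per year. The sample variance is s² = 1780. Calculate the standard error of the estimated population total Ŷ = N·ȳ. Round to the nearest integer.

8549

Var(Ŷ) = N²·Var(ȳ) = N²·(1 − n/N)·s²/n.
f = 711/5770 = 0.12322357; Var(ȳ) = 0.87677643·1780/711 = 2.195024.
Var(Ŷ) = 5770² · 2.195024 = 7.3078715 × 10^7.
SE(Ŷ) = √(7.3078715 × 10^7) = 8549.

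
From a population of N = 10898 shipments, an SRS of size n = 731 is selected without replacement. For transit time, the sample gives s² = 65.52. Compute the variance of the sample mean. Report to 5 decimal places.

0.08362

Under SRS without replacement, Var(ȳ) = (1 − f)·s²/n with f = n/N = 731/10898 = 0.06707653.
Var(ȳ) = (1 − 0.06707653)·65.52/731 = 0.93292347·0.089630643 = 0.083618531.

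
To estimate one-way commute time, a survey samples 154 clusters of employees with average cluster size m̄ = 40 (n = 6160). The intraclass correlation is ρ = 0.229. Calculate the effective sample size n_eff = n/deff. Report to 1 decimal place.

620.3

deff = 1 + (40 − 1)·0.229 = 1 + 8.931 = 9.931.
n_eff = 6160 / 9.931 = 620.3.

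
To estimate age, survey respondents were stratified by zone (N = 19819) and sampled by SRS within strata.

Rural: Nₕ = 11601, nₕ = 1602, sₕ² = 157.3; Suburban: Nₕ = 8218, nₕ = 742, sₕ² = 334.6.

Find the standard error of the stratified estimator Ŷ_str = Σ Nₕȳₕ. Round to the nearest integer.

Var(Ŷ_str) = Σₕ Nₕ²(1 − fₕ)sₕ²/nₕ.
Rural: 11601²·(1 − 1602/11601)·157.3/1602 = 1.1389855 × 10^7.
Suburban: 8218²·(1 − 742/8218)·334.6/742 = 2.7704956 × 10^7.
Sum = 3.9094811 × 10^7.
SE = √(3.9094811 × 10^7) = 6253.

6253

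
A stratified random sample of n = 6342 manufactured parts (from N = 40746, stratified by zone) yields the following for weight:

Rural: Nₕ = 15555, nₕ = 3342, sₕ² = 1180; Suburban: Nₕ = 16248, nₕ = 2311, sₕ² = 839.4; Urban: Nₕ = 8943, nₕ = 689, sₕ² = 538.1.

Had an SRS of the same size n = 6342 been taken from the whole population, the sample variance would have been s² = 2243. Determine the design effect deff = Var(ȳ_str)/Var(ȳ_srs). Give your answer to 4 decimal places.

0.4175

Var(ȳ_str) = Σ Wₕ²(1−fₕ)sₕ²/nₕ with Wₕ = Nₕ/40746:
  Rural: (15555/40746)²·(1−3342/15555)·1180/3342 = 0.040401545
  Suburban: (16248/40746)²·(1−2311/16248)·839.4/2311 = 0.049541399
  Urban: (8943/40746)²·(1−689/8943)·538.1/689 = 0.034723341
  → Var(ȳ_str) = 0.12466629.
Var(ȳ_srs) = (1 − 6342/40746)·2243/6342 = 0.29862557.
deff = 0.12466629 / 0.29862557 = 0.4175.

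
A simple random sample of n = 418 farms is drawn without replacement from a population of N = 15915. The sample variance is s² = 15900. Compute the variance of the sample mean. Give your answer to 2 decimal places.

37.04

Under SRS without replacement, Var(ȳ) = (1 − f)·s²/n with f = n/N = 418/15915 = 0.02626453.
Var(ȳ) = (1 − 0.02626453)·15900/418 = 0.97373547·38.038278 = 37.03922.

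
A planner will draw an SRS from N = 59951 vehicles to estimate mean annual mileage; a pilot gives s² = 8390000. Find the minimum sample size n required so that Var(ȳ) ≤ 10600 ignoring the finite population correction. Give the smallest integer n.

792

Without fpc, n₀ = s²/D = 8390000/10600 = 791.5094.
Rounding up, n = 792.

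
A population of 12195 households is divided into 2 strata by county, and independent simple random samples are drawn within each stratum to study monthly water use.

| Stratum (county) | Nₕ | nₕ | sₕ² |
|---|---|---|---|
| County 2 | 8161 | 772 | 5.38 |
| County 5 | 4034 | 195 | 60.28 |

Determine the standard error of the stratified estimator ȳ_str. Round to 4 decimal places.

0.1871

Var(ȳ_str) = Σₕ Wₕ²(1 − fₕ)sₕ²/nₕ with Wₕ = Nₕ/N, N = 12195.
County 2: Wₕ = 0.66920869; term = 0.66920869²·(1 − 0.09459625)·5.38/772 = 0.0028257284.
County 5: Wₕ = 0.33079131; term = 0.33079131²·(1 − 0.04833912)·60.28/195 = 0.032190597.
Sum = 0.035016325.
SE = √(0.035016325) = 0.1871.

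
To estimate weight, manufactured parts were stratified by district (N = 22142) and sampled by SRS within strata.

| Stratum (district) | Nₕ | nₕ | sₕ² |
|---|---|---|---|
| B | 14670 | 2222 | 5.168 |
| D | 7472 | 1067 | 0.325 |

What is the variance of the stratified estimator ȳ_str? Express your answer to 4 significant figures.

Var(ȳ_str) = Σₕ Wₕ²(1 − fₕ)sₕ²/nₕ with Wₕ = Nₕ/N, N = 22142.
B: Wₕ = 0.66254178; term = 0.66254178²·(1 − 0.15146558)·5.168/2222 = 8.6631224 × 10^-4.
D: Wₕ = 0.33745822; term = 0.33745822²·(1 − 0.14279979)·0.325/1067 = 2.9733172 × 10^-5.
Sum = 8.9604541 × 10^-4.

8.960 × 10^-4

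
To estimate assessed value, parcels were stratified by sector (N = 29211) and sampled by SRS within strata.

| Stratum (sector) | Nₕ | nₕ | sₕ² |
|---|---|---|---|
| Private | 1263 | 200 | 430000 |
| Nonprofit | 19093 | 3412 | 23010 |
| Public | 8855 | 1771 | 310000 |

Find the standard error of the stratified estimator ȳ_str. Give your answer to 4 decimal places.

Var(ȳ_str) = Σₕ Wₕ²(1 − fₕ)sₕ²/nₕ with Wₕ = Nₕ/N, N = 29211.
Private: Wₕ = 0.04323714; term = 0.04323714²·(1 − 0.15835313)·430000/200 = 3.382846.
Nonprofit: Wₕ = 0.65362363; term = 0.65362363²·(1 − 0.17870424)·23010/3412 = 2.3662612.
Public: Wₕ = 0.30313923; term = 0.30313923²·(1 − 0.20000000)·310000/1771 = 12.868188.
Sum = 18.617295.
SE = √(18.617295) = 4.3148.

4.3148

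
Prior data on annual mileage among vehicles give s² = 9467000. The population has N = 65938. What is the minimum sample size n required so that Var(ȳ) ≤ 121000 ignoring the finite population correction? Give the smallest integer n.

79

Without fpc, n₀ = s²/D = 9467000/121000 = 78.2397.
Rounding up, n = 79.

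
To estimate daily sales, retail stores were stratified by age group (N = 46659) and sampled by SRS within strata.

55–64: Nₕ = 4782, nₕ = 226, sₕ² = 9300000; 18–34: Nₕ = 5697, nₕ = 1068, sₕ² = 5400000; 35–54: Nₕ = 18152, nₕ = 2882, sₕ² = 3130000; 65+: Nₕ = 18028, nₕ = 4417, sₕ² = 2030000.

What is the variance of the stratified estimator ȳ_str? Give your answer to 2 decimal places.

Var(ȳ_str) = Σₕ Wₕ²(1 − fₕ)sₕ²/nₕ with Wₕ = Nₕ/N, N = 46659.
55–64: Wₕ = 0.10248827; term = 0.10248827²·(1 − 0.04726056)·9300000/226 = 411.81005.
18–34: Wₕ = 0.12209863; term = 0.12209863²·(1 − 0.18746709)·5400000/1068 = 61.247033.
35–54: Wₕ = 0.38903534; term = 0.38903534²·(1 − 0.15877038)·3130000/2882 = 138.2748.
65+: Wₕ = 0.38637776; term = 0.38637776²·(1 − 0.24500777)·2030000/4417 = 51.800669.
Sum = 663.13255.

663.13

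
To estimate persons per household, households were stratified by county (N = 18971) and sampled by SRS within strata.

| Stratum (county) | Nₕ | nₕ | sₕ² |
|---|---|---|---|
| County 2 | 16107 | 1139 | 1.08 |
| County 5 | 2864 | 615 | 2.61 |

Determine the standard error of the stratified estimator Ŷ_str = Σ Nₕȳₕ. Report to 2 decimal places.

505.90

Var(Ŷ_str) = Σₕ Nₕ²(1 − fₕ)sₕ²/nₕ.
County 2: 16107²·(1 − 1139/16107)·1.08/1139 = 228601.18.
County 5: 2864²·(1 − 615/2864)·2.61/615 = 27335.553.
Sum = 255936.73.
SE = √(255936.73) = 505.90.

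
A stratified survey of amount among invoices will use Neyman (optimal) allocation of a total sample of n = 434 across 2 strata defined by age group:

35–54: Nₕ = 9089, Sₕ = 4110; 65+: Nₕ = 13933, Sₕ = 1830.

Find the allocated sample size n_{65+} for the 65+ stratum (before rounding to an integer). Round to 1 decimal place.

176.1

Neyman allocation: nₕ = n·NₕSₕ / Σⱼ NⱼSⱼ.
Σ NⱼSⱼ = 9089·4110 + 13933·1830 = 6.285318 × 10^7.
n_{65+} = 434·13933·1830 / (6.285318 × 10^7) = 176.1.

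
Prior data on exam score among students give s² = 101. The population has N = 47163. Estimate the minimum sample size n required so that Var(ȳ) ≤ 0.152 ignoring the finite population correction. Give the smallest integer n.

665

Without fpc, n₀ = s²/D = 101/0.152 = 664.4737.
Rounding up, n = 665.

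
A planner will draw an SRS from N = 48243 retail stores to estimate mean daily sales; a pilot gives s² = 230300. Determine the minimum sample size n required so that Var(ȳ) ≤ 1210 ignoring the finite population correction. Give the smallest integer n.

Without fpc, n₀ = s²/D = 230300/1210 = 190.3306.
Rounding up, n = 191.

191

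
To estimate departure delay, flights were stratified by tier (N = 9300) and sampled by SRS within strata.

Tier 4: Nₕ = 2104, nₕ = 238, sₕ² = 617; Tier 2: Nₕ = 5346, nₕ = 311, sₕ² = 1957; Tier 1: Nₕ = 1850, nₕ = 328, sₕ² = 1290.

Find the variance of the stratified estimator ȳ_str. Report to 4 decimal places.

2.2041

Var(ȳ_str) = Σₕ Wₕ²(1 − fₕ)sₕ²/nₕ with Wₕ = Nₕ/N, N = 9300.
Tier 4: Wₕ = 0.22623656; term = 0.22623656²·(1 − 0.11311787)·617/238 = 0.11767919.
Tier 2: Wₕ = 0.57483871; term = 0.57483871²·(1 − 0.05817434)·1957/311 = 1.958362.
Tier 1: Wₕ = 0.19892473; term = 0.19892473²·(1 − 0.17729730)·1290/328 = 0.12803725.
Sum = 2.2040784.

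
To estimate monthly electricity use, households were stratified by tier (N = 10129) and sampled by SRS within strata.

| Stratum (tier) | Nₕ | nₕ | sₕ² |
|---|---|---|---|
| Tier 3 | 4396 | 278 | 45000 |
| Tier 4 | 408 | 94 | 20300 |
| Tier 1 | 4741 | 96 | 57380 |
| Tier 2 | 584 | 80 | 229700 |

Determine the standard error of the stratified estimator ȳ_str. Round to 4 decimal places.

Var(ȳ_str) = Σₕ Wₕ²(1 − fₕ)sₕ²/nₕ with Wₕ = Nₕ/N, N = 10129.
Tier 3: Wₕ = 0.43400138; term = 0.43400138²·(1 − 0.06323931)·45000/278 = 28.561341.
Tier 4: Wₕ = 0.04028038; term = 0.04028038²·(1 − 0.23039216)·20300/94 = 0.26966517.
Tier 1: Wₕ = 0.46806200; term = 0.46806200²·(1 − 0.02024889)·57380/96 = 128.29562.
Tier 2: Wₕ = 0.05765623; term = 0.05765623²·(1 − 0.13698630)·229700/80 = 8.2372311.
Sum = 165.36386.
SE = √(165.36386) = 12.8594.

12.8594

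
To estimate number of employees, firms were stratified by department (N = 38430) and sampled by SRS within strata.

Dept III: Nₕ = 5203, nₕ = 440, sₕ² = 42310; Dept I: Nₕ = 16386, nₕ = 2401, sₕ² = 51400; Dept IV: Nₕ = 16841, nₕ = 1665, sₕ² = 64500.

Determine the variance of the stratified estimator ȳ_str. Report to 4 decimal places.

11.6392

Var(ȳ_str) = Σₕ Wₕ²(1 − fₕ)sₕ²/nₕ with Wₕ = Nₕ/N, N = 38430.
Dept III: Wₕ = 0.13538902; term = 0.13538902²·(1 − 0.08456660)·42310/440 = 1.6135558.
Dept I: Wₕ = 0.42638564; term = 0.42638564²·(1 − 0.14652752)·51400/2401 = 3.3217398.
Dept IV: Wₕ = 0.43822534; term = 0.43822534²·(1 − 0.09886586)·64500/1665 = 6.7039366.
Sum = 11.639232.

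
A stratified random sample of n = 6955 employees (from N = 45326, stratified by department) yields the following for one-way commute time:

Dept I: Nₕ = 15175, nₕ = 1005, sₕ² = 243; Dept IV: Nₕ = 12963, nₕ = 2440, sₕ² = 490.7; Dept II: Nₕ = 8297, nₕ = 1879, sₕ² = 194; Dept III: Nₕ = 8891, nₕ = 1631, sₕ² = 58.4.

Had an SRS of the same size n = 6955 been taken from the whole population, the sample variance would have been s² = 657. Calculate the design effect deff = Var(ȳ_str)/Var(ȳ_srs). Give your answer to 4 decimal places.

0.5310

Var(ȳ_str) = Σ Wₕ²(1−fₕ)sₕ²/nₕ with Wₕ = Nₕ/45326:
  Dept I: (15175/45326)²·(1−1005/15175)·243/1005 = 0.025307193
  Dept IV: (12963/45326)²·(1−2440/12963)·490.7/2440 = 0.013352929
  Dept II: (8297/45326)²·(1−1879/8297)·194/1879 = 0.0026760915
  Dept III: (8891/45326)²·(1−1631/8891)·58.4/1631 = 0.0011249969
  → Var(ȳ_str) = 0.04246121.
Var(ȳ_srs) = (1 − 6955/45326)·657/6955 = 0.079969422.
deff = 0.04246121 / 0.079969422 = 0.5310.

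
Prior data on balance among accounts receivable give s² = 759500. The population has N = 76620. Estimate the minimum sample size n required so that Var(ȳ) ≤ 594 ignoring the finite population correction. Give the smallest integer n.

Without fpc, n₀ = s²/D = 759500/594 = 1278.6195.
Rounding up, n = 1279.

1279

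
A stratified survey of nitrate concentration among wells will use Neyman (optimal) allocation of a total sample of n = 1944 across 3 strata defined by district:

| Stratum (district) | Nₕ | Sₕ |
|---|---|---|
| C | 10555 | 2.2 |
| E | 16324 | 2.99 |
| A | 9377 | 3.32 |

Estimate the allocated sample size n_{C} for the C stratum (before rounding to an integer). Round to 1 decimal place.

437.6

Neyman allocation: nₕ = n·NₕSₕ / Σⱼ NⱼSⱼ.
Σ NⱼSⱼ = 10555·2.2 + 16324·2.99 + 9377·3.32 = 103161.4.
n_{C} = 1944·10555·2.2 / 103161.4 = 437.6.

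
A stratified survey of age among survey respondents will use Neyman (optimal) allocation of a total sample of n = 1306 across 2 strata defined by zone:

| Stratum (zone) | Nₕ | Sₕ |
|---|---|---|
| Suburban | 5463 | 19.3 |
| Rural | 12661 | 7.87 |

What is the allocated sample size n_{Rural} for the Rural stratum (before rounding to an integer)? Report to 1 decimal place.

Neyman allocation: nₕ = n·NₕSₕ / Σⱼ NⱼSⱼ.
Σ NⱼSⱼ = 5463·19.3 + 12661·7.87 = 205077.97.
n_{Rural} = 1306·12661·7.87 / 205077.97 = 634.6.

634.6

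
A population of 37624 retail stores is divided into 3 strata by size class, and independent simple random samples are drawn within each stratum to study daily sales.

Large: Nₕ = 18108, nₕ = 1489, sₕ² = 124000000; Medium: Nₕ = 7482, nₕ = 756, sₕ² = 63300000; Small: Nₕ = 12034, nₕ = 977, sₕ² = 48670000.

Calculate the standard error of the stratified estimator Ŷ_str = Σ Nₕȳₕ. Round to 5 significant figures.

5.9919 × 10^6

Var(Ŷ_str) = Σₕ Nₕ²(1 − fₕ)sₕ²/nₕ.
Large: 18108²·(1 − 1489/18108)·124000000/1489 = 2.5061229 × 10^13.
Medium: 7482²·(1 − 756/7482)·63300000/756 = 4.2136308 × 10^12.
Small: 12034²·(1 − 977/12034)·48670000/977 = 6.6284823 × 10^12.
Sum = 3.5903342 × 10^13.
SE = √(3.5903342 × 10^13) = 5.9919 × 10^6.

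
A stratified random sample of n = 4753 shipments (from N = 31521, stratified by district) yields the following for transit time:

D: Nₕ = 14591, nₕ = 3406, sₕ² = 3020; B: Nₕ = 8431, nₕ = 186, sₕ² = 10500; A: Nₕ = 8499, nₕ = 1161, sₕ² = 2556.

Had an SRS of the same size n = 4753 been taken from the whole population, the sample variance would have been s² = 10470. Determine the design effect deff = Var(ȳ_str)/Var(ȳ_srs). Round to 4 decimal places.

2.2630

Var(ȳ_str) = Σ Wₕ²(1−fₕ)sₕ²/nₕ with Wₕ = Nₕ/31521:
  D: (14591/31521)²·(1−3406/14591)·3020/3406 = 0.14564091
  B: (8431/31521)²·(1−186/8431)·10500/186 = 3.9495365
  A: (8499/31521)²·(1−1161/8499)·2556/1161 = 0.13818923
  → Var(ȳ_str) = 4.2333666.
Var(ȳ_srs) = (1 − 4753/31521)·10470/4753 = 1.8706598.
deff = 4.2333666 / 1.8706598 = 2.2630.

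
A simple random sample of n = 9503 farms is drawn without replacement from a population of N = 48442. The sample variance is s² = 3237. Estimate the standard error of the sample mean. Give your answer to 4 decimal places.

Under SRS without replacement, Var(ȳ) = (1 − f)·s²/n with f = n/N = 9503/48442 = 0.19617274.
Var(ȳ) = (1 − 0.19617274)·3237/9503 = 0.80382726·0.34062927 = 0.2738071.
SE(ȳ) = √(0.2738071) = 0.5233.

0.5233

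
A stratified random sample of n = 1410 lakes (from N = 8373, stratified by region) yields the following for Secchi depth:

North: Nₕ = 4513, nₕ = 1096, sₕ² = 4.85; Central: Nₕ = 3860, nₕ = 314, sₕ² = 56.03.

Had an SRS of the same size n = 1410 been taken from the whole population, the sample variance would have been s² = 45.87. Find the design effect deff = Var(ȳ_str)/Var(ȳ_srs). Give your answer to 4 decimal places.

Var(ȳ_str) = Σ Wₕ²(1−fₕ)sₕ²/nₕ with Wₕ = Nₕ/8373:
  North: (4513/8373)²·(1−1096/4513)·4.85/1096 = 9.7337304 × 10^-4
  Central: (3860/8373)²·(1−314/3860)·56.03/314 = 0.034838129
  → Var(ȳ_str) = 0.035811502.
Var(ȳ_srs) = (1 − 1410/8373)·45.87/1410 = 0.027053592.
deff = 0.035811502 / 0.027053592 = 1.3237.

1.3237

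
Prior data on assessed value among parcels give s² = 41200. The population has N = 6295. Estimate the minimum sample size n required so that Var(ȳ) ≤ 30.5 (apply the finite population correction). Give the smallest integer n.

Without fpc, n₀ = s²/D = 41200/30.5 = 1350.8197.
With fpc, (1 − n/N)·s²/n ≤ D requires n ≥ n₀/(1 + n₀/N) = 1350.8197/(1 + 1350.8197/6295) = 1112.1646.
Rounding up, n = 1113.

1113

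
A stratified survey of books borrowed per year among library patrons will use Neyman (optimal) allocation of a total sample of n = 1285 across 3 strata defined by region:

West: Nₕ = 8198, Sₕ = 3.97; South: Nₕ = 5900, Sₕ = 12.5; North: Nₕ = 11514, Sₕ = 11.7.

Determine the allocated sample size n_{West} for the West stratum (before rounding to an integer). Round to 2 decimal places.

Neyman allocation: nₕ = n·NₕSₕ / Σⱼ NⱼSⱼ.
Σ NⱼSⱼ = 8198·3.97 + 5900·12.5 + 11514·11.7 = 241009.86.
n_{West} = 1285·8198·3.97 / 241009.86 = 173.53.

173.53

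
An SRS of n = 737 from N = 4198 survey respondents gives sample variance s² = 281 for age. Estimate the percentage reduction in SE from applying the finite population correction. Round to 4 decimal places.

9.2013

f = n/N = 737/4198 = 0.17555979.
SE_no-fpc = √(s²/n) = 0.61747505; SE_fpc = √((1−f)s²/n) = 0.56065926.
Ratio = √(1−f) = 0.90798690. Reduction = 100·(1 − 0.90798690) = 9.2013%.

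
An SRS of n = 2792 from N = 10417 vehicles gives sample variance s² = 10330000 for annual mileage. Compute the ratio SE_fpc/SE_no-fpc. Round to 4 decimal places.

f = n/N = 2792/10417 = 0.26802342.
SE_no-fpc = √(s²/n) = 60.826448; SE_fpc = √((1−f)s²/n) = 52.04045.
Ratio = √(1−f) = 0.85555630.

0.8556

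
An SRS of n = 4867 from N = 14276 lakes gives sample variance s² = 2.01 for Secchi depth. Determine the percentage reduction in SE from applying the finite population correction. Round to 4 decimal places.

18.8164

f = n/N = 4867/14276 = 0.34092183.
SE_no-fpc = √(s²/n) = 0.020322043; SE_fpc = √((1−f)s²/n) = 0.016498172.
Ratio = √(1−f) = 0.81183630. Reduction = 100·(1 − 0.81183630) = 18.8164%.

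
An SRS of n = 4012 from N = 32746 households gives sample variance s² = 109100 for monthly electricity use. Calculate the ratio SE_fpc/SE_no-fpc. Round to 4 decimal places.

0.9367

f = n/N = 4012/32746 = 0.12251878.
SE_no-fpc = √(s²/n) = 5.214731; SE_fpc = √((1−f)s²/n) = 4.8848455.
Ratio = √(1−f) = 0.93673968.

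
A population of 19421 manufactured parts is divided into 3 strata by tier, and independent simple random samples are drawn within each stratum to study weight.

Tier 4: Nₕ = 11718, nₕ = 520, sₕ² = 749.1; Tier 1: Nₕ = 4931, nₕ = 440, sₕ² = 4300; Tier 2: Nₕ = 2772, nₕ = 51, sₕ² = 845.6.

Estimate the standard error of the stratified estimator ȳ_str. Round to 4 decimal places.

1.1860

Var(ȳ_str) = Σₕ Wₕ²(1 − fₕ)sₕ²/nₕ with Wₕ = Nₕ/N, N = 19421.
Tier 4: Wₕ = 0.60336749; term = 0.60336749²·(1 − 0.04437617)·749.1/520 = 0.5011725.
Tier 1: Wₕ = 0.25390042; term = 0.25390042²·(1 − 0.08923139)·4300/440 = 0.57378694.
Tier 2: Wₕ = 0.14273209; term = 0.14273209²·(1 − 0.01839827)·845.6/51 = 0.3315686.
Sum = 1.406528.
SE = √(1.406528) = 1.1860.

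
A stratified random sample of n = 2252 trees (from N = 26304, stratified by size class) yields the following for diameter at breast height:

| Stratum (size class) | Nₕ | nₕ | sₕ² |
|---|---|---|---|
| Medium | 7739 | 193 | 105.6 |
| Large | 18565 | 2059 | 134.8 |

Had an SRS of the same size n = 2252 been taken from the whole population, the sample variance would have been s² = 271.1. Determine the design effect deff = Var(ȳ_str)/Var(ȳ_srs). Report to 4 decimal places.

Var(ȳ_str) = Σ Wₕ²(1−fₕ)sₕ²/nₕ with Wₕ = Nₕ/26304:
  Medium: (7739/26304)²·(1−193/7739)·105.6/193 = 0.046181142
  Large: (18565/26304)²·(1−2059/18565)·134.8/2059 = 0.028995243
  → Var(ȳ_str) = 0.075176385.
Var(ȳ_srs) = (1 − 2252/26304)·271.1/2252 = 0.11007547.
deff = 0.075176385 / 0.11007547 = 0.6830.

0.6830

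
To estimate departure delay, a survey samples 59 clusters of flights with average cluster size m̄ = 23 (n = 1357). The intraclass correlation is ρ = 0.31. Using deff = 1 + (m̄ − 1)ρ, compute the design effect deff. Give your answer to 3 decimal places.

deff = 1 + (23 − 1)·0.31 = 1 + 6.82 = 7.82.

7.820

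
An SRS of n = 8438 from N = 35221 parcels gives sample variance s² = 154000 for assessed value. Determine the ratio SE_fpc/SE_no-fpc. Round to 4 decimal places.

f = n/N = 8438/35221 = 0.23957298.
SE_no-fpc = √(s²/n) = 4.272092; SE_fpc = √((1−f)s²/n) = 3.7253696.
Ratio = √(1−f) = 0.87202467.

0.8720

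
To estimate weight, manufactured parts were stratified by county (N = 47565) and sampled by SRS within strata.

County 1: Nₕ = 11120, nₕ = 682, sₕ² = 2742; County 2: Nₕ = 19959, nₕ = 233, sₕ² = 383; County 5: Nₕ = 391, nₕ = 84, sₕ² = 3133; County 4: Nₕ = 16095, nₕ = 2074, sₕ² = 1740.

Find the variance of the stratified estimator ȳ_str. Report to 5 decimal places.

Var(ȳ_str) = Σₕ Wₕ²(1 − fₕ)sₕ²/nₕ with Wₕ = Nₕ/N, N = 47565.
County 1: Wₕ = 0.23378535; term = 0.23378535²·(1 − 0.06133094)·2742/682 = 0.20626719.
County 2: Wₕ = 0.41961526; term = 0.41961526²·(1 − 0.01167393)·383/233 = 0.28605244.
County 5: Wₕ = 0.00822033; term = 0.00822033²·(1 − 0.21483376)·3133/84 = 0.0019788881.
County 4: Wₕ = 0.33837906; term = 0.33837906²·(1 − 0.12885989)·1740/2074 = 0.083682658.
Sum = 0.57798118.

0.57798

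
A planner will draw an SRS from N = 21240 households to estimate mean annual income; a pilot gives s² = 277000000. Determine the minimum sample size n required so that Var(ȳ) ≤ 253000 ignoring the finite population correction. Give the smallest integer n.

1095

Without fpc, n₀ = s²/D = 277000000/253000 = 1094.8617.
Rounding up, n = 1095.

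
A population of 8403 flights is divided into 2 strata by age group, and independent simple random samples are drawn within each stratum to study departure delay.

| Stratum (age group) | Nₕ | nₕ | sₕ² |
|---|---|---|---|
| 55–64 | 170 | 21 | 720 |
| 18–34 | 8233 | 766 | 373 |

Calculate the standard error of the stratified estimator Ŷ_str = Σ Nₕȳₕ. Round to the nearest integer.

Var(Ŷ_str) = Σₕ Nₕ²(1 − fₕ)sₕ²/nₕ.
55–64: 170²·(1 − 21/170)·720/21 = 868457.14.
18–34: 8233²·(1 − 766/8233)·373/766 = 2.9935349 × 10^7.
Sum = 3.0803806 × 10^7.
SE = √(3.0803806 × 10^7) = 5550.

5550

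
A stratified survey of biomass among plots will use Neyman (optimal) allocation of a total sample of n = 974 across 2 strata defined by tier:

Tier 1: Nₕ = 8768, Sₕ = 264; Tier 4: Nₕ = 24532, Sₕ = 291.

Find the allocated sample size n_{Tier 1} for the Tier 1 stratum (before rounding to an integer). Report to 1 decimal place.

Neyman allocation: nₕ = n·NₕSₕ / Σⱼ NⱼSⱼ.
Σ NⱼSⱼ = 8768·264 + 24532·291 = 9.453564 × 10^6.
n_{Tier 1} = 974·8768·264 / (9.453564 × 10^6) = 238.5.

238.5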